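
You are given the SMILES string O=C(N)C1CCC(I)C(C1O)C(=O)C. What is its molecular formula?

Walk through each heavy atom and fill implicit hydrogens from standard valence (C 4, N 3, O 2, S 2, halogen 1):
  atom 1: O, bond orders sum to 2 (valence 2) → 0 H
  atom 2: C, bond orders sum to 4 (valence 4) → 0 H
  atom 3: N, bond orders sum to 1 (valence 3) → 2 H
  atom 4: C, bond orders sum to 3 (valence 4) → 1 H
  atom 5: C, bond orders sum to 2 (valence 4) → 2 H
  atom 6: C, bond orders sum to 2 (valence 4) → 2 H
  atom 7: C, bond orders sum to 3 (valence 4) → 1 H
  atom 8: I (halogen, monovalent) → 0 H
  atom 9: C, bond orders sum to 3 (valence 4) → 1 H
  atom 10: C, bond orders sum to 3 (valence 4) → 1 H
  atom 11: O, bond orders sum to 1 (valence 2) → 1 H
  atom 12: C, bond orders sum to 4 (valence 4) → 0 H
  atom 13: O, bond orders sum to 2 (valence 2) → 0 H
  atom 14: C, bond orders sum to 1 (valence 4) → 3 H
Totals → C:9, H:14, I:1, N:1, O:3.

C9H14INO3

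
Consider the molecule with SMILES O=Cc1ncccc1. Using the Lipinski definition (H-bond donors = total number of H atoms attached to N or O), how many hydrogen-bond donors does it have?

0

Donors: find every N or O and count the H atoms it carries.
  atom 1 (O): bond orders sum to 2 → 0 H
  atom 4 (N): bond orders sum to 3 → 0 H
Lipinski HBD = 0.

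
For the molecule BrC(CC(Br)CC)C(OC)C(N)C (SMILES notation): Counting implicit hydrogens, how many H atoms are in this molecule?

Walk through each heavy atom and fill implicit hydrogens from standard valence (C 4, N 3, O 2, S 2, halogen 1):
  atom 1: Br (halogen, monovalent) → 0 H
  atom 2: C, bond orders sum to 3 (valence 4) → 1 H
  atom 3: C, bond orders sum to 2 (valence 4) → 2 H
  atom 4: C, bond orders sum to 3 (valence 4) → 1 H
  atom 5: Br (halogen, monovalent) → 0 H
  atom 6: C, bond orders sum to 2 (valence 4) → 2 H
  atom 7: C, bond orders sum to 1 (valence 4) → 3 H
  atom 8: C, bond orders sum to 3 (valence 4) → 1 H
  atom 9: O, bond orders sum to 2 (valence 2) → 0 H
  atom 10: C, bond orders sum to 1 (valence 4) → 3 H
  atom 11: C, bond orders sum to 3 (valence 4) → 1 H
  atom 12: N, bond orders sum to 1 (valence 3) → 2 H
  atom 13: C, bond orders sum to 1 (valence 4) → 3 H
Total hydrogens: 19.

19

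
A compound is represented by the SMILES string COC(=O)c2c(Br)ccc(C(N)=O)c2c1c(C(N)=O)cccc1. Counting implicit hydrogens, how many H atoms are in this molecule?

13

Walk through each heavy atom and fill implicit hydrogens from standard valence (C 4, N 3, O 2, S 2, halogen 1); for lowercase aromatic atoms, an aromatic c carries 1 H when it has two neighbours and 0 H with three, and aromatic n carries 0 H:
  atom 1: C, bond orders sum to 1 (valence 4) → 3 H
  atom 2: O, bond orders sum to 2 (valence 2) → 0 H
  atom 3: C, bond orders sum to 4 (valence 4) → 0 H
  atom 4: O, bond orders sum to 2 (valence 2) → 0 H
  atom 5: aromatic c, 3 neighbours → 0 H
  atom 6: aromatic c, 3 neighbours → 0 H
  atom 7: Br (halogen, monovalent) → 0 H
  atom 8: aromatic c, 2 neighbours → 1 H
  atom 9: aromatic c, 2 neighbours → 1 H
  atom 10: aromatic c, 3 neighbours → 0 H
  atom 11: C, bond orders sum to 4 (valence 4) → 0 H
  atom 12: N, bond orders sum to 1 (valence 3) → 2 H
  atom 13: O, bond orders sum to 2 (valence 2) → 0 H
  atom 14: aromatic c, 3 neighbours → 0 H
  atom 15: aromatic c, 3 neighbours → 0 H
  atom 16: aromatic c, 3 neighbours → 0 H
  atom 17: C, bond orders sum to 4 (valence 4) → 0 H
  atom 18: N, bond orders sum to 1 (valence 3) → 2 H
  atom 19: O, bond orders sum to 2 (valence 2) → 0 H
  atom 20: aromatic c, 2 neighbours → 1 H
  atom 21: aromatic c, 2 neighbours → 1 H
  atom 22: aromatic c, 2 neighbours → 1 H
  atom 23: aromatic c, 2 neighbours → 1 H
Total hydrogens: 13.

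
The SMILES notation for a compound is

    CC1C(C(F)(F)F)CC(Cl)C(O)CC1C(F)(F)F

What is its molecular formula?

Walk through each heavy atom and fill implicit hydrogens from standard valence (C 4, N 3, O 2, S 2, halogen 1):
  atom 1: C, bond orders sum to 1 (valence 4) → 3 H
  atom 2: C, bond orders sum to 3 (valence 4) → 1 H
  atom 3: C, bond orders sum to 3 (valence 4) → 1 H
  atom 4: C, bond orders sum to 4 (valence 4) → 0 H
  atom 5: F (halogen, monovalent) → 0 H
  atom 6: F (halogen, monovalent) → 0 H
  atom 7: F (halogen, monovalent) → 0 H
  atom 8: C, bond orders sum to 2 (valence 4) → 2 H
  atom 9: C, bond orders sum to 3 (valence 4) → 1 H
  atom 10: Cl (halogen, monovalent) → 0 H
  atom 11: C, bond orders sum to 3 (valence 4) → 1 H
  atom 12: O, bond orders sum to 1 (valence 2) → 1 H
  atom 13: C, bond orders sum to 2 (valence 4) → 2 H
  atom 14: C, bond orders sum to 3 (valence 4) → 1 H
  atom 15: C, bond orders sum to 4 (valence 4) → 0 H
  atom 16: F (halogen, monovalent) → 0 H
  atom 17: F (halogen, monovalent) → 0 H
  atom 18: F (halogen, monovalent) → 0 H
Totals → C:10, H:13, Cl:1, F:6, O:1.
In Hill order: C10H13ClF6O.

C10H13ClF6O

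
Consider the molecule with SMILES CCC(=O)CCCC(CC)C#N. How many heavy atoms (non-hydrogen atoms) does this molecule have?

12

Every atom symbol written in the SMILES (organic subset) is one heavy atom; implicit H are not written.
Heavy atoms by element → C:10, N:1, O:1.
Total: 12.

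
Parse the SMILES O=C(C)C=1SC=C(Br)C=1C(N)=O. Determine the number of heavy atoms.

12

Every atom symbol written in the SMILES (organic subset) is one heavy atom; implicit H are not written.
Heavy atoms by element → Br:1, C:7, N:1, O:2, S:1.
Total: 12.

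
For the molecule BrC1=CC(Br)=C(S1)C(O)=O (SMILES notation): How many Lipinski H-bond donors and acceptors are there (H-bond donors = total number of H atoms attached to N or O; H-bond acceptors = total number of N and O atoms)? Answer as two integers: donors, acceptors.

1, 2

Donors: find every N or O and count the H atoms it carries.
  atom 9 (O): bond orders sum to 1 → 1 H
  atom 10 (O): bond orders sum to 2 → 0 H
Lipinski HBD = 1.
Acceptors: N atoms = 0, O atoms = 2 → HBA = 2.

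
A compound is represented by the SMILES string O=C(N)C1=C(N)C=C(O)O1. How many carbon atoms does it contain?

Count every carbon token in the SMILES (each C, including those in ring-closure positions and inside branches).
Carbon count: 5.

5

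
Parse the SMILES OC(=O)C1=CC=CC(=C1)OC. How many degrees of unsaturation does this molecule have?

Degree of unsaturation = (number of rings) + (number of π bonds).
Ring closures in the SMILES: 1.
π bonds: 4 double bonds (each 1 DoU) → 4 DoU from unsaturation.
Total DoU = 1 + 4 = 5.

5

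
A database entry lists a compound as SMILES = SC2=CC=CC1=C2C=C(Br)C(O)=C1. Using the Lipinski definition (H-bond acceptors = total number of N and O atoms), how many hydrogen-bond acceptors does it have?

N atoms: 0; O atoms: 1.
Lipinski HBA = 0 + 1 = 1.

1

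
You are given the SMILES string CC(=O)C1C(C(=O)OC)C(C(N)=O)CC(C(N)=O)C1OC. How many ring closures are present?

1

In SMILES, each pair of matching ring-closure digits denotes one ring-closing bond; the number of such bonds equals the number of independent rings.
Ring-closure bonds here: 1.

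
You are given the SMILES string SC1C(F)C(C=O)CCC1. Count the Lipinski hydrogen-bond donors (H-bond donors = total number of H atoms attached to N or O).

0

Donors: find every N or O and count the H atoms it carries.
  atom 7 (O): bond orders sum to 2 → 0 H
Lipinski HBD = 0.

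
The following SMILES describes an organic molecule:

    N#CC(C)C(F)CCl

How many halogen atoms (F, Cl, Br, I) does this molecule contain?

2

Halogen atoms appear at heavy-atom positions 6, 8 (1×Cl, 1×F).
Other groups present: 1 nitrile.
Halogen count: 2.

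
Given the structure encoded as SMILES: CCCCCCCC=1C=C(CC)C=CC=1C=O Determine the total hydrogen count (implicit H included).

24

Walk through each heavy atom and fill implicit hydrogens from standard valence (C 4, N 3, O 2, S 2, halogen 1):
  atom 1: C, bond orders sum to 1 (valence 4) → 3 H
  atom 2: C, bond orders sum to 2 (valence 4) → 2 H
  atom 3: C, bond orders sum to 2 (valence 4) → 2 H
  atom 4: C, bond orders sum to 2 (valence 4) → 2 H
  atom 5: C, bond orders sum to 2 (valence 4) → 2 H
  atom 6: C, bond orders sum to 2 (valence 4) → 2 H
  atom 7: C, bond orders sum to 2 (valence 4) → 2 H
  atom 8: C, bond orders sum to 4 (valence 4) → 0 H
  atom 9: C, bond orders sum to 3 (valence 4) → 1 H
  atom 10: C, bond orders sum to 4 (valence 4) → 0 H
  atom 11: C, bond orders sum to 2 (valence 4) → 2 H
  atom 12: C, bond orders sum to 1 (valence 4) → 3 H
  atom 13: C, bond orders sum to 3 (valence 4) → 1 H
  atom 14: C, bond orders sum to 3 (valence 4) → 1 H
  atom 15: C, bond orders sum to 4 (valence 4) → 0 H
  atom 16: C, bond orders sum to 3 (valence 4) → 1 H
  atom 17: O, bond orders sum to 2 (valence 2) → 0 H
Total hydrogens: 24.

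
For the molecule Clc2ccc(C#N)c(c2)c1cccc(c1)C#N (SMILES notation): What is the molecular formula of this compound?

C14H7ClN2

Walk through each heavy atom and fill implicit hydrogens from standard valence (C 4, N 3, O 2, S 2, halogen 1); for lowercase aromatic atoms, an aromatic c carries 1 H when it has two neighbours and 0 H with three, and aromatic n carries 0 H:
  atom 1: Cl (halogen, monovalent) → 0 H
  atom 2: aromatic c, 3 neighbours → 0 H
  atom 3: aromatic c, 2 neighbours → 1 H
  atom 4: aromatic c, 2 neighbours → 1 H
  atom 5: aromatic c, 3 neighbours → 0 H
  atom 6: C, bond orders sum to 4 (valence 4) → 0 H
  atom 7: N, bond orders sum to 3 (valence 3) → 0 H
  atom 8: aromatic c, 3 neighbours → 0 H
  atom 9: aromatic c, 2 neighbours → 1 H
  atom 10: aromatic c, 3 neighbours → 0 H
  atom 11: aromatic c, 2 neighbours → 1 H
  atom 12: aromatic c, 2 neighbours → 1 H
  atom 13: aromatic c, 2 neighbours → 1 H
  atom 14: aromatic c, 3 neighbours → 0 H
  atom 15: aromatic c, 2 neighbours → 1 H
  atom 16: C, bond orders sum to 4 (valence 4) → 0 H
  atom 17: N, bond orders sum to 3 (valence 3) → 0 H
Totals → C:14, H:7, Cl:1, N:2.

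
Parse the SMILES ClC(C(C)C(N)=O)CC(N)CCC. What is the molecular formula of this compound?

Walk through each heavy atom and fill implicit hydrogens from standard valence (C 4, N 3, O 2, S 2, halogen 1):
  atom 1: Cl (halogen, monovalent) → 0 H
  atom 2: C, bond orders sum to 3 (valence 4) → 1 H
  atom 3: C, bond orders sum to 3 (valence 4) → 1 H
  atom 4: C, bond orders sum to 1 (valence 4) → 3 H
  atom 5: C, bond orders sum to 4 (valence 4) → 0 H
  atom 6: N, bond orders sum to 1 (valence 3) → 2 H
  atom 7: O, bond orders sum to 2 (valence 2) → 0 H
  atom 8: C, bond orders sum to 2 (valence 4) → 2 H
  atom 9: C, bond orders sum to 3 (valence 4) → 1 H
  atom 10: N, bond orders sum to 1 (valence 3) → 2 H
  atom 11: C, bond orders sum to 2 (valence 4) → 2 H
  atom 12: C, bond orders sum to 2 (valence 4) → 2 H
  atom 13: C, bond orders sum to 1 (valence 4) → 3 H
Totals → C:9, H:19, Cl:1, N:2, O:1.
In Hill order: C9H19ClN2O.

C9H19ClN2O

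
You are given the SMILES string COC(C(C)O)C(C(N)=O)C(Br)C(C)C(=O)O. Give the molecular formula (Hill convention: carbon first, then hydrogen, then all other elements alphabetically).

C10H18BrNO5

Walk through each heavy atom and fill implicit hydrogens from standard valence (C 4, N 3, O 2, S 2, halogen 1):
  atom 1: C, bond orders sum to 1 (valence 4) → 3 H
  atom 2: O, bond orders sum to 2 (valence 2) → 0 H
  atom 3: C, bond orders sum to 3 (valence 4) → 1 H
  atom 4: C, bond orders sum to 3 (valence 4) → 1 H
  atom 5: C, bond orders sum to 1 (valence 4) → 3 H
  atom 6: O, bond orders sum to 1 (valence 2) → 1 H
  atom 7: C, bond orders sum to 3 (valence 4) → 1 H
  atom 8: C, bond orders sum to 4 (valence 4) → 0 H
  atom 9: N, bond orders sum to 1 (valence 3) → 2 H
  atom 10: O, bond orders sum to 2 (valence 2) → 0 H
  atom 11: C, bond orders sum to 3 (valence 4) → 1 H
  atom 12: Br (halogen, monovalent) → 0 H
  atom 13: C, bond orders sum to 3 (valence 4) → 1 H
  atom 14: C, bond orders sum to 1 (valence 4) → 3 H
  atom 15: C, bond orders sum to 4 (valence 4) → 0 H
  atom 16: O, bond orders sum to 2 (valence 2) → 0 H
  atom 17: O, bond orders sum to 1 (valence 2) → 1 H
Totals → C:10, H:18, Br:1, N:1, O:5.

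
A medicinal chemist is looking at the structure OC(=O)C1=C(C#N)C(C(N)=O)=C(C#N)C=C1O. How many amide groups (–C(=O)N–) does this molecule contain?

The amide motif appears at heavy-atom position 9 in the SMILES.
Other groups present: 1 carboxylic acid, 1 hydroxyl, 2 nitrile.
Amide count: 1.

1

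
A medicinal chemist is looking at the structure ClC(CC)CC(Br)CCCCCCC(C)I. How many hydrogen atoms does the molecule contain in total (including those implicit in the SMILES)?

25

Walk through each heavy atom and fill implicit hydrogens from standard valence (C 4, N 3, O 2, S 2, halogen 1):
  atom 1: Cl (halogen, monovalent) → 0 H
  atom 2: C, bond orders sum to 3 (valence 4) → 1 H
  atom 3: C, bond orders sum to 2 (valence 4) → 2 H
  atom 4: C, bond orders sum to 1 (valence 4) → 3 H
  atom 5: C, bond orders sum to 2 (valence 4) → 2 H
  atom 6: C, bond orders sum to 3 (valence 4) → 1 H
  atom 7: Br (halogen, monovalent) → 0 H
  atom 8: C, bond orders sum to 2 (valence 4) → 2 H
  atom 9: C, bond orders sum to 2 (valence 4) → 2 H
  atom 10: C, bond orders sum to 2 (valence 4) → 2 H
  atom 11: C, bond orders sum to 2 (valence 4) → 2 H
  atom 12: C, bond orders sum to 2 (valence 4) → 2 H
  atom 13: C, bond orders sum to 2 (valence 4) → 2 H
  atom 14: C, bond orders sum to 3 (valence 4) → 1 H
  atom 15: C, bond orders sum to 1 (valence 4) → 3 H
  atom 16: I (halogen, monovalent) → 0 H
Total hydrogens: 25.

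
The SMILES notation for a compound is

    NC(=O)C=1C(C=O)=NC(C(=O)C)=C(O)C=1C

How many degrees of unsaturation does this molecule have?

7

Molecular formula: C10H10N2O4.
DoU = (2C + 2 + N − H − X) / 2, where X is the halogen count and O/S are ignored.
    = (2·10 + 2 + 2 − 10 − 0) / 2 = 14 / 2 = 7.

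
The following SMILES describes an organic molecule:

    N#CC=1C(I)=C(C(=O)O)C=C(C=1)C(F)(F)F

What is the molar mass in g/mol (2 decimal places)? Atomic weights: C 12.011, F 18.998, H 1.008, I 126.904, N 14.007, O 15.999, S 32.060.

341.03 g/mol

First, the molecular formula is C9H3F3INO2 (counting implicit H from valence).
  C: 9 × 12.011 = 108.099
  F: 3 × 18.998 = 56.994
  H: 3 × 1.008 = 3.024
  I: 1 × 126.904 = 126.904
  N: 1 × 14.007 = 14.007
  O: 2 × 15.999 = 31.998
Sum: 9×12.011 + 3×18.998 + 3×1.008 + 1×126.904 + 1×14.007 + 2×15.999 = 341.026 → 341.03 g/mol.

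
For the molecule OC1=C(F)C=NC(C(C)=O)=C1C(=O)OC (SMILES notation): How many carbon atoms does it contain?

Count every carbon token in the SMILES (each C, including those in ring-closure positions and inside branches).
Carbon count: 9.

9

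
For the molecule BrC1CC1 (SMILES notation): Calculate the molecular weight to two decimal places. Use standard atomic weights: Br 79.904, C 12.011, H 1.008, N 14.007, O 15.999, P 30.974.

First, the molecular formula is C3H5Br (counting implicit H from valence).
  Br: 1 × 79.904 = 79.904
  C: 3 × 12.011 = 36.033
  H: 5 × 1.008 = 5.040
Sum: 1×79.904 + 3×12.011 + 5×1.008 = 120.977 → 120.98 g/mol.

120.98 g/mol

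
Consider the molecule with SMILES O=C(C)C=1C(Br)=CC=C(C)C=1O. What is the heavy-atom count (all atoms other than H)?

12

Every atom symbol written in the SMILES (organic subset) is one heavy atom; implicit H are not written.
Heavy atoms by element → Br:1, C:9, O:2.
Total: 12.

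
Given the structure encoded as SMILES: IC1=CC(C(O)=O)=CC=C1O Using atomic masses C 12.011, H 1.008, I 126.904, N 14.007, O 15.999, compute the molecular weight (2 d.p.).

264.02 g/mol

First, the molecular formula is C7H5IO3 (counting implicit H from valence).
  C: 7 × 12.011 = 84.077
  H: 5 × 1.008 = 5.040
  I: 1 × 126.904 = 126.904
  O: 3 × 15.999 = 47.997
Sum: 7×12.011 + 5×1.008 + 1×126.904 + 3×15.999 = 264.018 → 264.02 g/mol.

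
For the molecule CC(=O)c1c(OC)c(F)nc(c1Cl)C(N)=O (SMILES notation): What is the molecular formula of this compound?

C9H8ClFN2O3

Walk through each heavy atom and fill implicit hydrogens from standard valence (C 4, N 3, O 2, S 2, halogen 1); for lowercase aromatic atoms, an aromatic c carries 1 H when it has two neighbours and 0 H with three, and aromatic n carries 0 H:
  atom 1: C, bond orders sum to 1 (valence 4) → 3 H
  atom 2: C, bond orders sum to 4 (valence 4) → 0 H
  atom 3: O, bond orders sum to 2 (valence 2) → 0 H
  atom 4: aromatic c, 3 neighbours → 0 H
  atom 5: aromatic c, 3 neighbours → 0 H
  atom 6: O, bond orders sum to 2 (valence 2) → 0 H
  atom 7: C, bond orders sum to 1 (valence 4) → 3 H
  atom 8: aromatic c, 3 neighbours → 0 H
  atom 9: F (halogen, monovalent) → 0 H
  atom 10: aromatic n, 2 neighbours → 0 H
  atom 11: aromatic c, 3 neighbours → 0 H
  atom 12: aromatic c, 3 neighbours → 0 H
  atom 13: Cl (halogen, monovalent) → 0 H
  atom 14: C, bond orders sum to 4 (valence 4) → 0 H
  atom 15: N, bond orders sum to 1 (valence 3) → 2 H
  atom 16: O, bond orders sum to 2 (valence 2) → 0 H
Totals → C:9, H:8, Cl:1, F:1, N:2, O:3.
In Hill order: C9H8ClFN2O3.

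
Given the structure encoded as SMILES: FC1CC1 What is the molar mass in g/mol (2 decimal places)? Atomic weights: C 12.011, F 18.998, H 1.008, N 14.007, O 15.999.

60.07 g/mol

First, the molecular formula is C3H5F (counting implicit H from valence).
  C: 3 × 12.011 = 36.033
  F: 1 × 18.998 = 18.998
  H: 5 × 1.008 = 5.040
Sum: 3×12.011 + 1×18.998 + 5×1.008 = 60.071 → 60.07 g/mol.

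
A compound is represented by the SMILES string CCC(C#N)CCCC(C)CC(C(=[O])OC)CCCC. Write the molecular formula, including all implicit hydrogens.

C17H31NO2

Walk through each heavy atom and fill implicit hydrogens from standard valence (C 4, N 3, O 2, S 2, halogen 1):
  atom 1: C, bond orders sum to 1 (valence 4) → 3 H
  atom 2: C, bond orders sum to 2 (valence 4) → 2 H
  atom 3: C, bond orders sum to 3 (valence 4) → 1 H
  atom 4: C, bond orders sum to 4 (valence 4) → 0 H
  atom 5: N, bond orders sum to 3 (valence 3) → 0 H
  atom 6: C, bond orders sum to 2 (valence 4) → 2 H
  atom 7: C, bond orders sum to 2 (valence 4) → 2 H
  atom 8: C, bond orders sum to 2 (valence 4) → 2 H
  atom 9: C, bond orders sum to 3 (valence 4) → 1 H
  atom 10: C, bond orders sum to 1 (valence 4) → 3 H
  atom 11: C, bond orders sum to 2 (valence 4) → 2 H
  atom 12: C, bond orders sum to 3 (valence 4) → 1 H
  atom 13: C, bond orders sum to 4 (valence 4) → 0 H
  atom 14: O with explicit H count 0
  atom 15: O, bond orders sum to 2 (valence 2) → 0 H
  atom 16: C, bond orders sum to 1 (valence 4) → 3 H
  atom 17: C, bond orders sum to 2 (valence 4) → 2 H
  atom 18: C, bond orders sum to 2 (valence 4) → 2 H
  atom 19: C, bond orders sum to 2 (valence 4) → 2 H
  atom 20: C, bond orders sum to 1 (valence 4) → 3 H
Totals → C:17, H:31, N:1, O:2.
In Hill order: C17H31NO2.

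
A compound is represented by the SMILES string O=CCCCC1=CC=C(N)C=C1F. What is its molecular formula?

C10H12FNO

Walk through each heavy atom and fill implicit hydrogens from standard valence (C 4, N 3, O 2, S 2, halogen 1):
  atom 1: O, bond orders sum to 2 (valence 2) → 0 H
  atom 2: C, bond orders sum to 3 (valence 4) → 1 H
  atom 3: C, bond orders sum to 2 (valence 4) → 2 H
  atom 4: C, bond orders sum to 2 (valence 4) → 2 H
  atom 5: C, bond orders sum to 2 (valence 4) → 2 H
  atom 6: C, bond orders sum to 4 (valence 4) → 0 H
  atom 7: C, bond orders sum to 3 (valence 4) → 1 H
  atom 8: C, bond orders sum to 3 (valence 4) → 1 H
  atom 9: C, bond orders sum to 4 (valence 4) → 0 H
  atom 10: N, bond orders sum to 1 (valence 3) → 2 H
  atom 11: C, bond orders sum to 3 (valence 4) → 1 H
  atom 12: C, bond orders sum to 4 (valence 4) → 0 H
  atom 13: F (halogen, monovalent) → 0 H
Totals → C:10, H:12, F:1, N:1, O:1.
In Hill order: C10H12FNO.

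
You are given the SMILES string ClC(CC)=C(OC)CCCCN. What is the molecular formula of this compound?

C9H18ClNO

Walk through each heavy atom and fill implicit hydrogens from standard valence (C 4, N 3, O 2, S 2, halogen 1):
  atom 1: Cl (halogen, monovalent) → 0 H
  atom 2: C, bond orders sum to 4 (valence 4) → 0 H
  atom 3: C, bond orders sum to 2 (valence 4) → 2 H
  atom 4: C, bond orders sum to 1 (valence 4) → 3 H
  atom 5: C, bond orders sum to 4 (valence 4) → 0 H
  atom 6: O, bond orders sum to 2 (valence 2) → 0 H
  atom 7: C, bond orders sum to 1 (valence 4) → 3 H
  atom 8: C, bond orders sum to 2 (valence 4) → 2 H
  atom 9: C, bond orders sum to 2 (valence 4) → 2 H
  atom 10: C, bond orders sum to 2 (valence 4) → 2 H
  atom 11: C, bond orders sum to 2 (valence 4) → 2 H
  atom 12: N, bond orders sum to 1 (valence 3) → 2 H
Totals → C:9, H:18, Cl:1, N:1, O:1.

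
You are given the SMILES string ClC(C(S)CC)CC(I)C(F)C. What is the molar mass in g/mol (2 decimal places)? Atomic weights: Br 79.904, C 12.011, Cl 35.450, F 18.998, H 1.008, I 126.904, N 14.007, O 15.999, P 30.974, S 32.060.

First, the molecular formula is C8H15ClFIS (counting implicit H from valence).
  C: 8 × 12.011 = 96.088
  Cl: 1 × 35.450 = 35.450
  F: 1 × 18.998 = 18.998
  H: 15 × 1.008 = 15.120
  I: 1 × 126.904 = 126.904
  S: 1 × 32.060 = 32.060
Sum: 8×12.011 + 1×35.450 + 1×18.998 + 15×1.008 + 1×126.904 + 1×32.060 = 324.620 → 324.62 g/mol.

324.62 g/mol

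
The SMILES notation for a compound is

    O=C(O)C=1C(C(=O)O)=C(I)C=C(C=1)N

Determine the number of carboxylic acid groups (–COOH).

2

The carboxylic acid motif appears at heavy-atom positions 2, 6 in the SMILES.
Other groups present: 1 primary amine.
Carboxylic acid count: 2.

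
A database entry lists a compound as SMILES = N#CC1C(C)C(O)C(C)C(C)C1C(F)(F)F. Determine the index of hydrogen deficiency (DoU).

Molecular formula: C11H16F3NO.
DoU = (2C + 2 + N − H − X) / 2, where X is the halogen count and O/S are ignored.
    = (2·11 + 2 + 1 − 16 − 3) / 2 = 6 / 2 = 3.

3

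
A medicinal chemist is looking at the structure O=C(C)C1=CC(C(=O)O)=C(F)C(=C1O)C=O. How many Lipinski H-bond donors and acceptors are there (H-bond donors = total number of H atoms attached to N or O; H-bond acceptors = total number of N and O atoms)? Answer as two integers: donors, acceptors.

2, 5

Donors: find every N or O and count the H atoms it carries.
  atom 1 (O): bond orders sum to 2 → 0 H
  atom 8 (O): bond orders sum to 2 → 0 H
  atom 9 (O): bond orders sum to 1 → 1 H
  atom 14 (O): bond orders sum to 1 → 1 H
  atom 16 (O): bond orders sum to 2 → 0 H
Lipinski HBD = 2.
Acceptors: N atoms = 0, O atoms = 5 → HBA = 5.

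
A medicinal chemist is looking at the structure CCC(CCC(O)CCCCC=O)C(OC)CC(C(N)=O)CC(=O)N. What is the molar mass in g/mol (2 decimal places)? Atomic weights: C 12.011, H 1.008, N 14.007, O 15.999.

358.48 g/mol

First, the molecular formula is C18H34N2O5 (counting implicit H from valence).
  C: 18 × 12.011 = 216.198
  H: 34 × 1.008 = 34.272
  N: 2 × 14.007 = 28.014
  O: 5 × 15.999 = 79.995
Sum: 18×12.011 + 34×1.008 + 2×14.007 + 5×15.999 = 358.479 → 358.48 g/mol.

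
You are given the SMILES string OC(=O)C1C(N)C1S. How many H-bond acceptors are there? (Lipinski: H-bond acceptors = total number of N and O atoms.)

3

N atoms: 1; O atoms: 2.
Lipinski HBA = 1 + 2 = 3.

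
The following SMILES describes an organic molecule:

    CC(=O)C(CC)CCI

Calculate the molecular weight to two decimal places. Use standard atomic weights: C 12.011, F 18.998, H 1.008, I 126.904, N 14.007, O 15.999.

240.08 g/mol

First, the molecular formula is C7H13IO (counting implicit H from valence).
  C: 7 × 12.011 = 84.077
  H: 13 × 1.008 = 13.104
  I: 1 × 126.904 = 126.904
  O: 1 × 15.999 = 15.999
Sum: 7×12.011 + 13×1.008 + 1×126.904 + 1×15.999 = 240.084 → 240.08 g/mol.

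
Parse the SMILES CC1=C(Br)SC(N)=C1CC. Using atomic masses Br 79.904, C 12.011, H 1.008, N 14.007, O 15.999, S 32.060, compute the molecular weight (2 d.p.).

First, the molecular formula is C7H10BrNS (counting implicit H from valence).
  Br: 1 × 79.904 = 79.904
  C: 7 × 12.011 = 84.077
  H: 10 × 1.008 = 10.080
  N: 1 × 14.007 = 14.007
  S: 1 × 32.060 = 32.060
Sum: 1×79.904 + 7×12.011 + 10×1.008 + 1×14.007 + 1×32.060 = 220.128 → 220.13 g/mol.

220.13 g/mol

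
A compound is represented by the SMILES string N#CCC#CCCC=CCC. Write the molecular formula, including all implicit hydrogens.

C10H13N

Walk through each heavy atom and fill implicit hydrogens from standard valence (C 4, N 3, O 2, S 2, halogen 1):
  atom 1: N, bond orders sum to 3 (valence 3) → 0 H
  atom 2: C, bond orders sum to 4 (valence 4) → 0 H
  atom 3: C, bond orders sum to 2 (valence 4) → 2 H
  atom 4: C, bond orders sum to 4 (valence 4) → 0 H
  atom 5: C, bond orders sum to 4 (valence 4) → 0 H
  atom 6: C, bond orders sum to 2 (valence 4) → 2 H
  atom 7: C, bond orders sum to 2 (valence 4) → 2 H
  atom 8: C, bond orders sum to 3 (valence 4) → 1 H
  atom 9: C, bond orders sum to 3 (valence 4) → 1 H
  atom 10: C, bond orders sum to 2 (valence 4) → 2 H
  atom 11: C, bond orders sum to 1 (valence 4) → 3 H
Totals → C:10, H:13, N:1.
In Hill order: C10H13N.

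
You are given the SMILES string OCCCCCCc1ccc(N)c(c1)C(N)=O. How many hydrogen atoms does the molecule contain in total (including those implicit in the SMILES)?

20

Walk through each heavy atom and fill implicit hydrogens from standard valence (C 4, N 3, O 2, S 2, halogen 1); for lowercase aromatic atoms, an aromatic c carries 1 H when it has two neighbours and 0 H with three, and aromatic n carries 0 H:
  atom 1: O, bond orders sum to 1 (valence 2) → 1 H
  atom 2: C, bond orders sum to 2 (valence 4) → 2 H
  atom 3: C, bond orders sum to 2 (valence 4) → 2 H
  atom 4: C, bond orders sum to 2 (valence 4) → 2 H
  atom 5: C, bond orders sum to 2 (valence 4) → 2 H
  atom 6: C, bond orders sum to 2 (valence 4) → 2 H
  atom 7: C, bond orders sum to 2 (valence 4) → 2 H
  atom 8: aromatic c, 3 neighbours → 0 H
  atom 9: aromatic c, 2 neighbours → 1 H
  atom 10: aromatic c, 2 neighbours → 1 H
  atom 11: aromatic c, 3 neighbours → 0 H
  atom 12: N, bond orders sum to 1 (valence 3) → 2 H
  atom 13: aromatic c, 3 neighbours → 0 H
  atom 14: aromatic c, 2 neighbours → 1 H
  atom 15: C, bond orders sum to 4 (valence 4) → 0 H
  atom 16: N, bond orders sum to 1 (valence 3) → 2 H
  atom 17: O, bond orders sum to 2 (valence 2) → 0 H
Total hydrogens: 20.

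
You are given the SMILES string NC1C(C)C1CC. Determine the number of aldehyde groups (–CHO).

0

Scan the SMILES for the aldehyde motif — none present.
Groups that are present: 1 primary amine.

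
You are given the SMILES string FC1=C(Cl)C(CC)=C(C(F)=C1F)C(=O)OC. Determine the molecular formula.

Walk through each heavy atom and fill implicit hydrogens from standard valence (C 4, N 3, O 2, S 2, halogen 1):
  atom 1: F (halogen, monovalent) → 0 H
  atom 2: C, bond orders sum to 4 (valence 4) → 0 H
  atom 3: C, bond orders sum to 4 (valence 4) → 0 H
  atom 4: Cl (halogen, monovalent) → 0 H
  atom 5: C, bond orders sum to 4 (valence 4) → 0 H
  atom 6: C, bond orders sum to 2 (valence 4) → 2 H
  atom 7: C, bond orders sum to 1 (valence 4) → 3 H
  atom 8: C, bond orders sum to 4 (valence 4) → 0 H
  atom 9: C, bond orders sum to 4 (valence 4) → 0 H
  atom 10: F (halogen, monovalent) → 0 H
  atom 11: C, bond orders sum to 4 (valence 4) → 0 H
  atom 12: F (halogen, monovalent) → 0 H
  atom 13: C, bond orders sum to 4 (valence 4) → 0 H
  atom 14: O, bond orders sum to 2 (valence 2) → 0 H
  atom 15: O, bond orders sum to 2 (valence 2) → 0 H
  atom 16: C, bond orders sum to 1 (valence 4) → 3 H
Totals → C:10, H:8, Cl:1, F:3, O:2.
In Hill order: C10H8ClF3O2.

C10H8ClF3O2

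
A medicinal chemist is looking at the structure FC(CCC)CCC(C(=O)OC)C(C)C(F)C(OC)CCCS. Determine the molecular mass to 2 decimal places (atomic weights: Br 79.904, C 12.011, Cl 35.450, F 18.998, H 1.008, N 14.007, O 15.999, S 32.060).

First, the molecular formula is C17H32F2O3S (counting implicit H from valence).
  C: 17 × 12.011 = 204.187
  F: 2 × 18.998 = 37.996
  H: 32 × 1.008 = 32.256
  O: 3 × 15.999 = 47.997
  S: 1 × 32.060 = 32.060
Sum: 17×12.011 + 2×18.998 + 32×1.008 + 3×15.999 + 1×32.060 = 354.496 → 354.50 g/mol.

354.50 g/mol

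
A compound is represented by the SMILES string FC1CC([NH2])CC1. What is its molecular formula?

Walk through each heavy atom and fill implicit hydrogens from standard valence (C 4, N 3, O 2, S 2, halogen 1):
  atom 1: F (halogen, monovalent) → 0 H
  atom 2: C, bond orders sum to 3 (valence 4) → 1 H
  atom 3: C, bond orders sum to 2 (valence 4) → 2 H
  atom 4: C, bond orders sum to 3 (valence 4) → 1 H
  atom 5: N with explicit H count 2
  atom 6: C, bond orders sum to 2 (valence 4) → 2 H
  atom 7: C, bond orders sum to 2 (valence 4) → 2 H
Totals → C:5, H:10, F:1, N:1.

C5H10FN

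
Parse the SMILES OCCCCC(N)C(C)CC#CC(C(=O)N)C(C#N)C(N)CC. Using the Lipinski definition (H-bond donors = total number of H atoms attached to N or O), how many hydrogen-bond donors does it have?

Donors: find every N or O and count the H atoms it carries.
  atom 1 (O): bond orders sum to 1 → 1 H
  atom 7 (N): bond orders sum to 1 → 2 H
  atom 15 (O): bond orders sum to 2 → 0 H
  atom 16 (N): bond orders sum to 1 → 2 H
  atom 19 (N): bond orders sum to 3 → 0 H
  atom 21 (N): bond orders sum to 1 → 2 H
Lipinski HBD = 7.

7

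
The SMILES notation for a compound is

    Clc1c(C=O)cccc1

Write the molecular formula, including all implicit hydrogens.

C7H5ClO

Walk through each heavy atom and fill implicit hydrogens from standard valence (C 4, N 3, O 2, S 2, halogen 1); for lowercase aromatic atoms, an aromatic c carries 1 H when it has two neighbours and 0 H with three, and aromatic n carries 0 H:
  atom 1: Cl (halogen, monovalent) → 0 H
  atom 2: aromatic c, 3 neighbours → 0 H
  atom 3: aromatic c, 3 neighbours → 0 H
  atom 4: C, bond orders sum to 3 (valence 4) → 1 H
  atom 5: O, bond orders sum to 2 (valence 2) → 0 H
  atom 6: aromatic c, 2 neighbours → 1 H
  atom 7: aromatic c, 2 neighbours → 1 H
  atom 8: aromatic c, 2 neighbours → 1 H
  atom 9: aromatic c, 2 neighbours → 1 H
Totals → C:7, H:5, Cl:1, O:1.
In Hill order: C7H5ClO.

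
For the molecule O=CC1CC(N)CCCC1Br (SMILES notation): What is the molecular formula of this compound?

C8H14BrNO

Walk through each heavy atom and fill implicit hydrogens from standard valence (C 4, N 3, O 2, S 2, halogen 1):
  atom 1: O, bond orders sum to 2 (valence 2) → 0 H
  atom 2: C, bond orders sum to 3 (valence 4) → 1 H
  atom 3: C, bond orders sum to 3 (valence 4) → 1 H
  atom 4: C, bond orders sum to 2 (valence 4) → 2 H
  atom 5: C, bond orders sum to 3 (valence 4) → 1 H
  atom 6: N, bond orders sum to 1 (valence 3) → 2 H
  atom 7: C, bond orders sum to 2 (valence 4) → 2 H
  atom 8: C, bond orders sum to 2 (valence 4) → 2 H
  atom 9: C, bond orders sum to 2 (valence 4) → 2 H
  atom 10: C, bond orders sum to 3 (valence 4) → 1 H
  atom 11: Br (halogen, monovalent) → 0 H
Totals → C:8, H:14, Br:1, N:1, O:1.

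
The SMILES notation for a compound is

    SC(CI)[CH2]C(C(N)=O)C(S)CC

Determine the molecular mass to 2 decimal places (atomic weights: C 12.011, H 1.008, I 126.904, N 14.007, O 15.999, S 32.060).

First, the molecular formula is C8H16INOS2 (counting implicit H from valence).
  C: 8 × 12.011 = 96.088
  H: 16 × 1.008 = 16.128
  I: 1 × 126.904 = 126.904
  N: 1 × 14.007 = 14.007
  O: 1 × 15.999 = 15.999
  S: 2 × 32.060 = 64.120
Sum: 8×12.011 + 16×1.008 + 1×126.904 + 1×14.007 + 1×15.999 + 2×32.060 = 333.246 → 333.25 g/mol.

333.25 g/mol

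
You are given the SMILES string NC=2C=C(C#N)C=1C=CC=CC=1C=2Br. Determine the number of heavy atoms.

Every atom symbol written in the SMILES (organic subset) is one heavy atom; implicit H are not written.
Heavy atoms by element → Br:1, C:11, N:2.
Total: 14.

14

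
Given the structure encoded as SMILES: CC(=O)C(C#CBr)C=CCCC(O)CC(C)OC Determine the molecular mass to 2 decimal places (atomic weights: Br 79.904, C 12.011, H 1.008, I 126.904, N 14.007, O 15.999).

317.22 g/mol

First, the molecular formula is C14H21BrO3 (counting implicit H from valence).
  Br: 1 × 79.904 = 79.904
  C: 14 × 12.011 = 168.154
  H: 21 × 1.008 = 21.168
  O: 3 × 15.999 = 47.997
Sum: 1×79.904 + 14×12.011 + 21×1.008 + 3×15.999 = 317.223 → 317.22 g/mol.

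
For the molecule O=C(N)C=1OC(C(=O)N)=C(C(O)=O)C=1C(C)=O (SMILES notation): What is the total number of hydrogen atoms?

Walk through each heavy atom and fill implicit hydrogens from standard valence (C 4, N 3, O 2, S 2, halogen 1):
  atom 1: O, bond orders sum to 2 (valence 2) → 0 H
  atom 2: C, bond orders sum to 4 (valence 4) → 0 H
  atom 3: N, bond orders sum to 1 (valence 3) → 2 H
  atom 4: C, bond orders sum to 4 (valence 4) → 0 H
  atom 5: O, bond orders sum to 2 (valence 2) → 0 H
  atom 6: C, bond orders sum to 4 (valence 4) → 0 H
  atom 7: C, bond orders sum to 4 (valence 4) → 0 H
  atom 8: O, bond orders sum to 2 (valence 2) → 0 H
  atom 9: N, bond orders sum to 1 (valence 3) → 2 H
  atom 10: C, bond orders sum to 4 (valence 4) → 0 H
  atom 11: C, bond orders sum to 4 (valence 4) → 0 H
  atom 12: O, bond orders sum to 1 (valence 2) → 1 H
  atom 13: O, bond orders sum to 2 (valence 2) → 0 H
  atom 14: C, bond orders sum to 4 (valence 4) → 0 H
  atom 15: C, bond orders sum to 4 (valence 4) → 0 H
  atom 16: C, bond orders sum to 1 (valence 4) → 3 H
  atom 17: O, bond orders sum to 2 (valence 2) → 0 H
Total hydrogens: 8.

8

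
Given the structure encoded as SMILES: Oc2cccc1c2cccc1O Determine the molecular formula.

Walk through each heavy atom and fill implicit hydrogens from standard valence (C 4, N 3, O 2, S 2, halogen 1); for lowercase aromatic atoms, an aromatic c carries 1 H when it has two neighbours and 0 H with three, and aromatic n carries 0 H:
  atom 1: O, bond orders sum to 1 (valence 2) → 1 H
  atom 2: aromatic c, 3 neighbours → 0 H
  atom 3: aromatic c, 2 neighbours → 1 H
  atom 4: aromatic c, 2 neighbours → 1 H
  atom 5: aromatic c, 2 neighbours → 1 H
  atom 6: aromatic c, 3 neighbours → 0 H
  atom 7: aromatic c, 3 neighbours → 0 H
  atom 8: aromatic c, 2 neighbours → 1 H
  atom 9: aromatic c, 2 neighbours → 1 H
  atom 10: aromatic c, 2 neighbours → 1 H
  atom 11: aromatic c, 3 neighbours → 0 H
  atom 12: O, bond orders sum to 1 (valence 2) → 1 H
Totals → C:10, H:8, O:2.
In Hill order: C10H8O2.

C10H8O2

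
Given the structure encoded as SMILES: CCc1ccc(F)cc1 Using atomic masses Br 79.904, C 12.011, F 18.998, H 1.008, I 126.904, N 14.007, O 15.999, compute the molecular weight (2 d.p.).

124.16 g/mol

First, the molecular formula is C8H9F (counting implicit H from valence).
  C: 8 × 12.011 = 96.088
  F: 1 × 18.998 = 18.998
  H: 9 × 1.008 = 9.072
Sum: 8×12.011 + 1×18.998 + 9×1.008 = 124.158 → 124.16 g/mol.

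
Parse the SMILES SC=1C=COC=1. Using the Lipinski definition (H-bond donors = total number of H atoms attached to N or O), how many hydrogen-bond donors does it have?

Donors: find every N or O and count the H atoms it carries.
  atom 5 (O): bond orders sum to 2 → 0 H
Lipinski HBD = 0.

0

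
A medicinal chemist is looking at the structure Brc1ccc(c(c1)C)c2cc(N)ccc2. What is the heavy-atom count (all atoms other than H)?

15

Every atom symbol written in the SMILES (organic subset) is one heavy atom; implicit H are not written.
Heavy atoms by element → Br:1, C:13, N:1.
Total: 15.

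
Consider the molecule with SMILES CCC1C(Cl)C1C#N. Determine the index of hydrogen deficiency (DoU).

Molecular formula: C6H8ClN.
DoU = (2C + 2 + N − H − X) / 2, where X is the halogen count and O/S are ignored.
    = (2·6 + 2 + 1 − 8 − 1) / 2 = 6 / 2 = 3.

3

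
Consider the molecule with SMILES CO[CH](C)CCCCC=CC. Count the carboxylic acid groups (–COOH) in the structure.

0

Scan the SMILES for the carboxylic acid motif — none present.
Groups that are present: 1 alkene, 1 ether.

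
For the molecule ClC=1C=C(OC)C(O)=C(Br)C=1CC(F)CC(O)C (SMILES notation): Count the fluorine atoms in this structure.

1

Scan the SMILES for F atoms (remember two-letter symbols like Cl and Br are single atoms).
Fluorine count: 1.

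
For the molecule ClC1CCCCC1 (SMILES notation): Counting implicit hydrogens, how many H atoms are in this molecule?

11

Walk through each heavy atom and fill implicit hydrogens from standard valence (C 4, N 3, O 2, S 2, halogen 1):
  atom 1: Cl (halogen, monovalent) → 0 H
  atom 2: C, bond orders sum to 3 (valence 4) → 1 H
  atom 3: C, bond orders sum to 2 (valence 4) → 2 H
  atom 4: C, bond orders sum to 2 (valence 4) → 2 H
  atom 5: C, bond orders sum to 2 (valence 4) → 2 H
  atom 6: C, bond orders sum to 2 (valence 4) → 2 H
  atom 7: C, bond orders sum to 2 (valence 4) → 2 H
Total hydrogens: 11.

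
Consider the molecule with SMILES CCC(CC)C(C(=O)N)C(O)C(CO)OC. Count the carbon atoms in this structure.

11

Count every carbon token in the SMILES (each C, including those in ring-closure positions and inside branches).
Carbon count: 11.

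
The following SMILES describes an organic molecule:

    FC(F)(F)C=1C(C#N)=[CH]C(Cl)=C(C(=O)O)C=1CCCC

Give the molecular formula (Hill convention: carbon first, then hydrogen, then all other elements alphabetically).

Walk through each heavy atom and fill implicit hydrogens from standard valence (C 4, N 3, O 2, S 2, halogen 1):
  atom 1: F (halogen, monovalent) → 0 H
  atom 2: C, bond orders sum to 4 (valence 4) → 0 H
  atom 3: F (halogen, monovalent) → 0 H
  atom 4: F (halogen, monovalent) → 0 H
  atom 5: C, bond orders sum to 4 (valence 4) → 0 H
  atom 6: C, bond orders sum to 4 (valence 4) → 0 H
  atom 7: C, bond orders sum to 4 (valence 4) → 0 H
  atom 8: N, bond orders sum to 3 (valence 3) → 0 H
  atom 9: C with explicit H count 1
  atom 10: C, bond orders sum to 4 (valence 4) → 0 H
  atom 11: Cl (halogen, monovalent) → 0 H
  atom 12: C, bond orders sum to 4 (valence 4) → 0 H
  atom 13: C, bond orders sum to 4 (valence 4) → 0 H
  atom 14: O, bond orders sum to 2 (valence 2) → 0 H
  atom 15: O, bond orders sum to 1 (valence 2) → 1 H
  atom 16: C, bond orders sum to 4 (valence 4) → 0 H
  atom 17: C, bond orders sum to 2 (valence 4) → 2 H
  atom 18: C, bond orders sum to 2 (valence 4) → 2 H
  atom 19: C, bond orders sum to 2 (valence 4) → 2 H
  atom 20: C, bond orders sum to 1 (valence 4) → 3 H
Totals → C:13, H:11, Cl:1, F:3, N:1, O:2.

C13H11ClF3NO2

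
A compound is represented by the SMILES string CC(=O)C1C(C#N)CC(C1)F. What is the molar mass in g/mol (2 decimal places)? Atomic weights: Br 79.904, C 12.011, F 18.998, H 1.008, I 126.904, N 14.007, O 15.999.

155.17 g/mol

First, the molecular formula is C8H10FNO (counting implicit H from valence).
  C: 8 × 12.011 = 96.088
  F: 1 × 18.998 = 18.998
  H: 10 × 1.008 = 10.080
  N: 1 × 14.007 = 14.007
  O: 1 × 15.999 = 15.999
Sum: 8×12.011 + 1×18.998 + 10×1.008 + 1×14.007 + 1×15.999 = 155.172 → 155.17 g/mol.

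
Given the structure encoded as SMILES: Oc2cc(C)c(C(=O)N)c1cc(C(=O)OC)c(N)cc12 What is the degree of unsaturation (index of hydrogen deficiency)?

Molecular formula: C14H14N2O4.
DoU = (2C + 2 + N − H − X) / 2, where X is the halogen count and O/S are ignored.
    = (2·14 + 2 + 2 − 14 − 0) / 2 = 18 / 2 = 9.

9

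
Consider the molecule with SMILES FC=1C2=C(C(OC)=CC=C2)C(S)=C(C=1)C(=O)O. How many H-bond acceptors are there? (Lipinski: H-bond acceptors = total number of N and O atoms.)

N atoms: 0; O atoms: 3.
Lipinski HBA = 0 + 3 = 3.

3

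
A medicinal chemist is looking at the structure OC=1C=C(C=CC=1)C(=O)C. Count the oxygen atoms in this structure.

Scan the SMILES for O atoms (remember two-letter symbols like Cl and Br are single atoms).
Oxygen count: 2.

2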